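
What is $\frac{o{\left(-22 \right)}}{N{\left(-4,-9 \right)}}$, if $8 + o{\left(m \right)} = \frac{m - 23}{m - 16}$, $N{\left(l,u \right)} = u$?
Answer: $\frac{259}{342} \approx 0.75731$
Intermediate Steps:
$o{\left(m \right)} = -8 + \frac{-23 + m}{-16 + m}$ ($o{\left(m \right)} = -8 + \frac{m - 23}{m - 16} = -8 + \frac{-23 + m}{-16 + m}$)
$\frac{o{\left(-22 \right)}}{N{\left(-4,-9 \right)}} = \frac{7 \frac{1}{-16 - 22} \left(15 - -22\right)}{-9} = \frac{7 \left(15 + 22\right)}{-38} \left(- \frac{1}{9}\right) = 7 \left(- \frac{1}{38}\right) 37 \left(- \frac{1}{9}\right) = \left(- \frac{259}{38}\right) \left(- \frac{1}{9}\right) = \frac{259}{342}$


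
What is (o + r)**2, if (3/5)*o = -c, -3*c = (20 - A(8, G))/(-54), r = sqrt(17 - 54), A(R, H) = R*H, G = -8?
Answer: (70 - 81*I*sqrt(37))**2/6561 ≈ -36.253 - 10.513*I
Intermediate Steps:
A(R, H) = H*R
r = I*sqrt(37) (r = sqrt(-37) = I*sqrt(37) ≈ 6.0828*I)
c = 14/27 (c = -(20 - (-8)*8)/(3*(-54)) = -(20 - 1*(-64))*(-1)/(3*54) = -(20 + 64)*(-1)/(3*54) = -28*(-1)/54 = -1/3*(-14/9) = 14/27 ≈ 0.51852)
o = -70/81 (o = 5*(-1*14/27)/3 = (5/3)*(-14/27) = -70/81 ≈ -0.86420)
(o + r)**2 = (-70/81 + I*sqrt(37))**2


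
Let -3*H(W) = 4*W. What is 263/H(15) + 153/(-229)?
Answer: -63287/4580 ≈ -13.818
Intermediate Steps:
H(W) = -4*W/3
263/H(15) + 153/(-229) = 263/((-4/3*15)) + 153/(-229) = 263/(-20) + 153*(-1/229) = 263*(-1/20) - 153/229 = -263/20 - 153/229 = -63287/4580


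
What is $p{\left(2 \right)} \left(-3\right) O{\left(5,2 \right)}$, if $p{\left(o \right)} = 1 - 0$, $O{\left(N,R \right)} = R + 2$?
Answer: $-12$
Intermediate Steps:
$O{\left(N,R \right)} = 2 + R$
$p{\left(o \right)} = 1$ ($p{\left(o \right)} = 1 + 0 = 1$)
$p{\left(2 \right)} \left(-3\right) O{\left(5,2 \right)} = 1 \left(-3\right) \left(2 + 2\right) = \left(-3\right) 4 = -12$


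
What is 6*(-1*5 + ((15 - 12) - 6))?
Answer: -48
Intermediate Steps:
6*(-1*5 + ((15 - 12) - 6)) = 6*(-5 + (3 - 6)) = 6*(-5 - 3) = 6*(-8) = -48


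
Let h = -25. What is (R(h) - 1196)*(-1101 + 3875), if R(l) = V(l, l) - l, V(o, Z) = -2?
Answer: -3253902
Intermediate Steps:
R(l) = -2 - l
(R(h) - 1196)*(-1101 + 3875) = ((-2 - 1*(-25)) - 1196)*(-1101 + 3875) = ((-2 + 25) - 1196)*2774 = (23 - 1196)*2774 = -1173*2774 = -3253902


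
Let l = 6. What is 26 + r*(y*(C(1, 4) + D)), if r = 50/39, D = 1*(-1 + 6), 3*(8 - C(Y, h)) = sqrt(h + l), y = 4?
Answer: 278/3 - 200*sqrt(10)/117 ≈ 87.261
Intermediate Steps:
C(Y, h) = 8 - sqrt(6 + h)/3 (C(Y, h) = 8 - sqrt(h + 6)/3 = 8 - sqrt(6 + h)/3)
D = 5 (D = 1*5 = 5)
r = 50/39 (r = 50*(1/39) = 50/39 ≈ 1.2821)
26 + r*(y*(C(1, 4) + D)) = 26 + 50*(4*((8 - sqrt(6 + 4)/3) + 5))/39 = 26 + 50*(4*((8 - sqrt(10)/3) + 5))/39 = 26 + 50*(4*(13 - sqrt(10)/3))/39 = 26 + 50*(52 - 4*sqrt(10)/3)/39 = 26 + (200/3 - 200*sqrt(10)/117) = 278/3 - 200*sqrt(10)/117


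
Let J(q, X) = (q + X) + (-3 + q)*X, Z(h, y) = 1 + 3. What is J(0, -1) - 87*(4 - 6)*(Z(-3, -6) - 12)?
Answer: -1390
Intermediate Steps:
Z(h, y) = 4
J(q, X) = X + q + X*(-3 + q) (J(q, X) = (X + q) + X*(-3 + q) = X + q + X*(-3 + q))
J(0, -1) - 87*(4 - 6)*(Z(-3, -6) - 12) = (0 - 2*(-1) - 1*0) - 87*(4 - 6)*(4 - 12) = (0 + 2 + 0) - (-174)*(-8) = 2 - 87*16 = 2 - 1392 = -1390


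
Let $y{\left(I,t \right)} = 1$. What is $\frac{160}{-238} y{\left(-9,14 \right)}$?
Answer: $- \frac{80}{119} \approx -0.67227$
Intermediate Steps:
$\frac{160}{-238} y{\left(-9,14 \right)} = \frac{160}{-238} \cdot 1 = 160 \left(- \frac{1}{238}\right) 1 = \left(- \frac{80}{119}\right) 1 = - \frac{80}{119}$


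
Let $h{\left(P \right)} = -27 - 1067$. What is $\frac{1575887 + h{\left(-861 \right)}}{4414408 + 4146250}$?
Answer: $\frac{1574793}{8560658} \approx 0.18396$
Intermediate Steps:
$h{\left(P \right)} = -1094$ ($h{\left(P \right)} = -27 - 1067 = -1094$)
$\frac{1575887 + h{\left(-861 \right)}}{4414408 + 4146250} = \frac{1575887 - 1094}{4414408 + 4146250} = \frac{1574793}{8560658}$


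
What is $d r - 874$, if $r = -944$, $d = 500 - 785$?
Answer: $268166$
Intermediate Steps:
$d = -285$
$d r - 874 = \left(-285\right) \left(-944\right) - 874 = 269040 - 874 = 268166$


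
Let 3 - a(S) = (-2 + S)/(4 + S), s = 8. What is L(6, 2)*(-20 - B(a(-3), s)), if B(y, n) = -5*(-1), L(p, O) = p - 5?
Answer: -25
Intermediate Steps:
L(p, O) = -5 + p
a(S) = 3 - (-2 + S)/(4 + S)
B(y, n) = 5
L(6, 2)*(-20 - B(a(-3), s)) = (-5 + 6)*(-20 - 1*5) = 1*(-20 - 5) = 1*(-25) = -25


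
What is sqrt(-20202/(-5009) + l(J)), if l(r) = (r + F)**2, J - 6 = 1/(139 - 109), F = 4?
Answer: sqrt(2364259064881)/150270 ≈ 10.232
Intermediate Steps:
J = 181/30 (J = 6 + 1/(139 - 109) = 6 + 1/30 = 181/30 ≈ 6.0333)
l(r) = (4 + r)**2 (l(r) = (r + 4)**2 = (4 + r)**2)
sqrt(-20202/(-5009) + l(J)) = sqrt(-20202/(-5009) + (4 + 181/30)**2) = sqrt(-20202*(-1/5009) + (301/30)**2) = sqrt(20202/5009 + 90601/900) = sqrt(472002209/4508100) = sqrt(2364259064881)/150270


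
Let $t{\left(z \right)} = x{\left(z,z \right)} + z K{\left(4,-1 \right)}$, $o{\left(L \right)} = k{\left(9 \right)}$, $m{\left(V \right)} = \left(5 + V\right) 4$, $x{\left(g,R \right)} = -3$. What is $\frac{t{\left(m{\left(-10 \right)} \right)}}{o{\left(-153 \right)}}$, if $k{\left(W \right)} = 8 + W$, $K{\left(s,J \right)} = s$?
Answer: $- \frac{83}{17} \approx -4.8824$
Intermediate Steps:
$m{\left(V \right)} = 20 + 4 V$
$o{\left(L \right)} = 17$ ($o{\left(L \right)} = 8 + 9 = 17$)
$t{\left(z \right)} = -3 + 4 z$ ($t{\left(z \right)} = -3 + z 4 = -3 + 4 z$)
$\frac{t{\left(m{\left(-10 \right)} \right)}}{o{\left(-153 \right)}} = \frac{-3 + 4 \left(20 + 4 \left(-10\right)\right)}{17} = \left(-3 + 4 \left(20 - 40\right)\right) \frac{1}{17} = \left(-3 + 4 \left(-20\right)\right) \frac{1}{17} = \left(-3 - 80\right) \frac{1}{17} = \left(-83\right) \frac{1}{17} = - \frac{83}{17}$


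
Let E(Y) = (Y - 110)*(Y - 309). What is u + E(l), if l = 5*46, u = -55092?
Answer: -64572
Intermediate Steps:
l = 230
E(Y) = (-309 + Y)*(-110 + Y) (E(Y) = (-110 + Y)*(-309 + Y) = (-309 + Y)*(-110 + Y))
u + E(l) = -55092 + (33990 + 230² - 419*230) = -55092 + (33990 + 52900 - 96370) = -55092 - 9480 = -64572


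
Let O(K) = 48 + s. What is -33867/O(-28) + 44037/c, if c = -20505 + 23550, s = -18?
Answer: -323187/290 ≈ -1114.4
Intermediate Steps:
O(K) = 30 (O(K) = 48 - 18 = 30)
c = 3045
-33867/O(-28) + 44037/c = -33867/30 + 44037/3045 = -33867*1/30 + 44037*(1/3045) = -11289/10 + 2097/145 = -323187/290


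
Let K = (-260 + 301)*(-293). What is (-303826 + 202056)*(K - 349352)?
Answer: 36776116050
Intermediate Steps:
K = -12013 (K = 41*(-293) = -12013)
(-303826 + 202056)*(K - 349352) = (-303826 + 202056)*(-12013 - 349352) = -101770*(-361365) = 36776116050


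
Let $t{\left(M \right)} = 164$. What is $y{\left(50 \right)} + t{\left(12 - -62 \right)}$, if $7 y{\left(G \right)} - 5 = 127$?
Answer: $\frac{1280}{7} \approx 182.86$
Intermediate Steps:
$y{\left(G \right)} = \frac{132}{7}$ ($y{\left(G \right)} = \frac{5}{7} + \frac{1}{7} \cdot 127 = \frac{5}{7} + \frac{127}{7} = \frac{132}{7}$)
$y{\left(50 \right)} + t{\left(12 - -62 \right)} = \frac{132}{7} + 164 = \frac{1280}{7}$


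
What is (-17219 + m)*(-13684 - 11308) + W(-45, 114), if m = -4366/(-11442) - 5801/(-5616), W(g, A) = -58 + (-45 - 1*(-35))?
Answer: 288025540925614/669357 ≈ 4.3030e+8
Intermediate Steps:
W(g, A) = -68 (W(g, A) = -58 + (-45 + 35) = -58 - 10 = -68)
m = 15149083/10709712 (m = -4366*(-1/11442) - 5801*(-1/5616) = 2183/5721 + 5801/5616 = 15149083/10709712 ≈ 1.4145)
(-17219 + m)*(-13684 - 11308) + W(-45, 114) = (-17219 + 15149083/10709712)*(-13684 - 11308) - 68 = -184395381845/10709712*(-24992) - 68 = 288025586441890/669357 - 68 = 288025540925614/669357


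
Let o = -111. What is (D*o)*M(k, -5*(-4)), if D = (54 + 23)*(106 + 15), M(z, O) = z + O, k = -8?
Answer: -12410244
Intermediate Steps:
M(z, O) = O + z
D = 9317 (D = 77*121 = 9317)
(D*o)*M(k, -5*(-4)) = (9317*(-111))*(-5*(-4) - 8) = -1034187*(20 - 8) = -1034187*12 = -12410244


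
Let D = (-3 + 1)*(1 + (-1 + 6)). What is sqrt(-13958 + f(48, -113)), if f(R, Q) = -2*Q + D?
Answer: 4*I*sqrt(859) ≈ 117.23*I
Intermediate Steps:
D = -12 (D = -2*(1 + 5) = -2*6 = -12)
f(R, Q) = -12 - 2*Q (f(R, Q) = -2*Q - 12 = -12 - 2*Q)
sqrt(-13958 + f(48, -113)) = sqrt(-13958 + (-12 - 2*(-113))) = sqrt(-13958 + (-12 + 226)) = sqrt(-13958 + 214) = sqrt(-13744) = 4*I*sqrt(859)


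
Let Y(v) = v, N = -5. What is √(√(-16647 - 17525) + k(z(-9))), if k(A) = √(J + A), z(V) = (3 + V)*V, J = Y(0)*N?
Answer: √(3*√6 + 2*I*√8543) ≈ 9.8069 + 9.4248*I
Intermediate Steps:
J = 0 (J = 0*(-5) = 0)
z(V) = V*(3 + V)
k(A) = √A (k(A) = √(0 + A) = √A)
√(√(-16647 - 17525) + k(z(-9))) = √(√(-16647 - 17525) + √(-9*(3 - 9))) = √(√(-34172) + √(-9*(-6))) = √(2*I*√8543 + √54) = √(2*I*√8543 + 3*√6) = √(3*√6 + 2*I*√8543)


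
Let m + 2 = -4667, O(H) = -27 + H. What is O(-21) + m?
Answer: -4717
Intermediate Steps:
m = -4669 (m = -2 - 4667 = -4669)
O(-21) + m = (-27 - 21) - 4669 = -48 - 4669 = -4717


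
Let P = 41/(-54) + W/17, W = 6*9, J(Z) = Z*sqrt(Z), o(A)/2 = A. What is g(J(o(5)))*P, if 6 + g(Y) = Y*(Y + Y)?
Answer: 2212343/459 ≈ 4819.9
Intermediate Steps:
o(A) = 2*A
J(Z) = Z**(3/2)
g(Y) = -6 + 2*Y**2 (g(Y) = -6 + Y*(Y + Y) = -6 + Y*(2*Y) = -6 + 2*Y**2)
W = 54
P = 2219/918 (P = 41/(-54) + 54/17 = 41*(-1/54) + 54*(1/17) = -41/54 + 54/17 = 2219/918 ≈ 2.4172)
g(J(o(5)))*P = (-6 + 2*((2*5)**(3/2))**2)*(2219/918) = (-6 + 2*(10**(3/2))**2)*(2219/918) = (-6 + 2*(10*sqrt(10))**2)*(2219/918) = (-6 + 2*1000)*(2219/918) = (-6 + 2000)*(2219/918) = 1994*(2219/918) = 2212343/459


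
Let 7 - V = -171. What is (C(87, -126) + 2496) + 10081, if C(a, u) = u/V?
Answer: 1119290/89 ≈ 12576.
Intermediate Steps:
V = 178 (V = 7 - 1*(-171) = 7 + 171 = 178)
C(a, u) = u/178
(C(87, -126) + 2496) + 10081 = ((1/178)*(-126) + 2496) + 10081 = (-63/89 + 2496) + 10081 = 222081/89 + 10081 = 1119290/89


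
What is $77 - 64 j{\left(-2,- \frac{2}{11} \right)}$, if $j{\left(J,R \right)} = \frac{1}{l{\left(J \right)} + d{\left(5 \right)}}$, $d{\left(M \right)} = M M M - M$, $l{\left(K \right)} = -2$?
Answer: $\frac{4511}{59} \approx 76.458$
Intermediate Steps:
$d{\left(M \right)} = M^{3} - M$ ($d{\left(M \right)} = M^{2} M - M = M^{3} - M$)
$j{\left(J,R \right)} = \frac{1}{118}$ ($j{\left(J,R \right)} = \frac{1}{-2 + \left(5^{3} - 5\right)} = \frac{1}{-2 + \left(125 - 5\right)} = \frac{1}{-2 + 120} = \frac{1}{118}$)
$77 - 64 j{\left(-2,- \frac{2}{11} \right)} = 77 - \frac{32}{59} = \frac{4511}{59}$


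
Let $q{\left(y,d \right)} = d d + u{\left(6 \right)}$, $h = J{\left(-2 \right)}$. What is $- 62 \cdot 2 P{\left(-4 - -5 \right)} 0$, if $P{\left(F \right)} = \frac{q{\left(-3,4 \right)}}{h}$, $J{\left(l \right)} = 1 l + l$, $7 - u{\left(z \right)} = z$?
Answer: $0$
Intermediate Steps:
$u{\left(z \right)} = 7 - z$
$J{\left(l \right)} = 2 l$ ($J{\left(l \right)} = l + l = 2 l$)
$h = -4$ ($h = 2 \left(-2\right) = -4$)
$q{\left(y,d \right)} = 1 + d^{2}$ ($q{\left(y,d \right)} = d d + \left(7 - 6\right) = d^{2} + \left(7 - 6\right) = d^{2} + 1 = 1 + d^{2}$)
$P{\left(F \right)} = - \frac{17}{4}$ ($P{\left(F \right)} = \frac{1 + 4^{2}}{-4} = \left(1 + 16\right) \left(- \frac{1}{4}\right) = 17 \left(- \frac{1}{4}\right) = - \frac{17}{4}$)
$- 62 \cdot 2 P{\left(-4 - -5 \right)} 0 = - 62 \cdot 2 \left(- \frac{17}{4}\right) 0 = - 62 \left(\left(- \frac{17}{2}\right) 0\right) = \left(-62\right) 0 = 0$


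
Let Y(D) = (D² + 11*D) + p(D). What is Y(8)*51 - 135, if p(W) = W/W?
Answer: 7668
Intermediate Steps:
p(W) = 1
Y(D) = 1 + D² + 11*D (Y(D) = (D² + 11*D) + 1 = 1 + D² + 11*D)
Y(8)*51 - 135 = (1 + 8² + 11*8)*51 - 135 = (1 + 64 + 88)*51 - 135 = 153*51 - 135 = 7803 - 135 = 7668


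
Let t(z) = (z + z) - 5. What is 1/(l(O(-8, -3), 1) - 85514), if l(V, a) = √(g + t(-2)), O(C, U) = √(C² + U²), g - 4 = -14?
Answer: -85514/7312644215 - I*√19/7312644215 ≈ -1.1694e-5 - 5.9608e-10*I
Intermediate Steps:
g = -10 (g = 4 - 14 = -10)
t(z) = -5 + 2*z (t(z) = 2*z - 5 = -5 + 2*z)
l(V, a) = I*√19 (l(V, a) = √(-10 + (-5 + 2*(-2))) = √(-10 + (-5 - 4)) = √(-10 - 9) = √(-19) = I*√19)
1/(l(O(-8, -3), 1) - 85514) = 1/(I*√19 - 85514) = 1/(-85514 + I*√19)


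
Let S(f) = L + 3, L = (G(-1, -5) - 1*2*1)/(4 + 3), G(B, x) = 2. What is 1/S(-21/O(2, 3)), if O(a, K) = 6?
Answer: ⅓ ≈ 0.33333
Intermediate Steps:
L = 0 (L = (2 - 1*2*1)/(4 + 3) = (2 - 2*1)/7 = (2 - 2)*(⅐) = 0*(⅐) = 0)
S(f) = 3 (S(f) = 0 + 3 = 3)
1/S(-21/O(2, 3)) = 1/3 = ⅓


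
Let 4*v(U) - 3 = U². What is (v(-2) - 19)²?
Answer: 4761/16 ≈ 297.56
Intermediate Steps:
v(U) = ¾ + U²/4
(v(-2) - 19)² = ((¾ + (¼)*(-2)²) - 19)² = ((¾ + (¼)*4) - 19)² = ((¾ + 1) - 19)² = (7/4 - 19)² = (-69/4)² = 4761/16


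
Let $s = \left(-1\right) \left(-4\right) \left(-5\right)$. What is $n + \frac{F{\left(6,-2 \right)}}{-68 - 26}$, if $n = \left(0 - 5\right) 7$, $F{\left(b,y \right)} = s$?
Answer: $- \frac{1635}{47} \approx -34.787$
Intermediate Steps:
$s = -20$ ($s = 4 \left(-5\right) = -20$)
$F{\left(b,y \right)} = -20$
$n = -35$ ($n = \left(-5\right) 7 = -35$)
$n + \frac{F{\left(6,-2 \right)}}{-68 - 26} = -35 + \frac{1}{-68 - 26} \left(-20\right) = -35 + \frac{1}{-94} \left(-20\right) = -35 - - \frac{10}{47} = -35 + \frac{10}{47} = - \frac{1635}{47}$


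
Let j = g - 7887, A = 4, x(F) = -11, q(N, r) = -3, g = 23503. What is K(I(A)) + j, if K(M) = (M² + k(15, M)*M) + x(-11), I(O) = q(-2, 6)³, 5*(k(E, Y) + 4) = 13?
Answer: 81859/5 ≈ 16372.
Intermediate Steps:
k(E, Y) = -7/5 (k(E, Y) = -4 + (⅕)*13 = -4 + 13/5 = -7/5)
I(O) = -27 (I(O) = (-3)³ = -27)
j = 15616 (j = 23503 - 7887 = 15616)
K(M) = -11 + M² - 7*M/5 (K(M) = (M² - 7*M/5) - 11 = -11 + M² - 7*M/5)
K(I(A)) + j = (-11 + (-27)² - 7/5*(-27)) + 15616 = (-11 + 729 + 189/5) + 15616 = 3779/5 + 15616 = 81859/5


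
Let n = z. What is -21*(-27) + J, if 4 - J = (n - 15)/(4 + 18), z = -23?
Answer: 6300/11 ≈ 572.73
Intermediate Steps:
n = -23
J = 63/11 (J = 4 - (-23 - 15)/(4 + 18) = 4 - (-38)/22 = 4 - 1*(-19/11) = 4 + 19/11 = 63/11 ≈ 5.7273)
-21*(-27) + J = -21*(-27) + 63/11 = 567 + 63/11 = 6300/11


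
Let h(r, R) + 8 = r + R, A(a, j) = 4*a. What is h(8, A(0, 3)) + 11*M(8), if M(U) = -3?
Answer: -33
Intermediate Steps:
h(r, R) = -8 + R + r (h(r, R) = -8 + (r + R) = -8 + (R + r) = -8 + R + r)
h(8, A(0, 3)) + 11*M(8) = (-8 + 4*0 + 8) + 11*(-3) = (-8 + 0 + 8) - 33 = 0 - 33 = -33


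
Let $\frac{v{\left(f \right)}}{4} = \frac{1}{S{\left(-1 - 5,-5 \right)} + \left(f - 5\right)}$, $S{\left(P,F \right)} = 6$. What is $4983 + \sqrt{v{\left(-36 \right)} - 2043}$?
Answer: $4983 + \frac{i \sqrt{2502815}}{35} \approx 4983.0 + 45.201 i$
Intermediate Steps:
$v{\left(f \right)} = \frac{4}{1 + f}$ ($v{\left(f \right)} = \frac{4}{6 + \left(f - 5\right)} = \frac{4}{6 + \left(-5 + f\right)} = \frac{4}{1 + f}$)
$4983 + \sqrt{v{\left(-36 \right)} - 2043} = 4983 + \sqrt{\frac{4}{1 - 36} - 2043} = 4983 + \sqrt{\frac{4}{-35} - 2043} = 4983 + \sqrt{4 \left(- \frac{1}{35}\right) - 2043} = 4983 + \sqrt{- \frac{4}{35} - 2043} = 4983 + \sqrt{- \frac{71509}{35}} = 4983 + \frac{i \sqrt{2502815}}{35}$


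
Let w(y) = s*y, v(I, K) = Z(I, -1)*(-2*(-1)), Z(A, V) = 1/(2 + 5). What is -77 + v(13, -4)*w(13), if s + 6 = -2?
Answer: -747/7 ≈ -106.71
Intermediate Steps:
s = -8 (s = -6 - 2 = -8)
Z(A, V) = ⅐ (Z(A, V) = 1/7 = ⅐)
v(I, K) = 2/7 (v(I, K) = (-2*(-1))/7 = (⅐)*2 = 2/7)
w(y) = -8*y
-77 + v(13, -4)*w(13) = -77 + 2*(-8*13)/7 = -77 + (2/7)*(-104) = -77 - 208/7 = -747/7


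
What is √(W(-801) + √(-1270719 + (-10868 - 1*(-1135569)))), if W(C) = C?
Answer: √(-801 + I*√146018) ≈ 6.5757 + 29.056*I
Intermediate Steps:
√(W(-801) + √(-1270719 + (-10868 - 1*(-1135569)))) = √(-801 + √(-1270719 + (-10868 - 1*(-1135569)))) = √(-801 + √(-1270719 + (-10868 + 1135569))) = √(-801 + √(-1270719 + 1124701)) = √(-801 + √(-146018)) = √(-801 + I*√146018)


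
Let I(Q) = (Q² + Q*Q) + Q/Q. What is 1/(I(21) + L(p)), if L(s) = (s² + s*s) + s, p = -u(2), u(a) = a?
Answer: 1/889 ≈ 0.0011249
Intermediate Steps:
p = -2 (p = -1*2 = -2)
I(Q) = 1 + 2*Q² (I(Q) = (Q² + Q²) + 1 = 2*Q² + 1 = 1 + 2*Q²)
L(s) = s + 2*s² (L(s) = (s² + s²) + s = 2*s² + s = s + 2*s²)
1/(I(21) + L(p)) = 1/((1 + 2*21²) - 2*(1 + 2*(-2))) = 1/((1 + 2*441) - 2*(1 - 4)) = 1/((1 + 882) - 2*(-3)) = 1/(883 + 6) = 1/889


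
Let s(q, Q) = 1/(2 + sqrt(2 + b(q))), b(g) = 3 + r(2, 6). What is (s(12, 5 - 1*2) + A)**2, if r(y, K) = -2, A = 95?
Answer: 9412 - 194*sqrt(3) ≈ 9076.0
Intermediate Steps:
b(g) = 1 (b(g) = 3 - 2 = 1)
s(q, Q) = 1/(2 + sqrt(3)) (s(q, Q) = 1/(2 + sqrt(2 + 1)) = 1/(2 + sqrt(3)))
(s(12, 5 - 1*2) + A)**2 = ((2 - sqrt(3)) + 95)**2 = (97 - sqrt(3))**2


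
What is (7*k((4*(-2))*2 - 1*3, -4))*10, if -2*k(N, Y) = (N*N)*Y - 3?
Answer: 50645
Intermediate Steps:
k(N, Y) = 3/2 - Y*N**2/2 (k(N, Y) = -((N*N)*Y - 3)/2 = -(N**2*Y - 3)/2 = -(Y*N**2 - 3)/2 = -(-3 + Y*N**2)/2 = 3/2 - Y*N**2/2)
(7*k((4*(-2))*2 - 1*3, -4))*10 = (7*(3/2 - 1/2*(-4)*((4*(-2))*2 - 1*3)**2))*10 = (7*(3/2 - 1/2*(-4)*(-8*2 - 3)**2))*10 = (7*(3/2 - 1/2*(-4)*(-16 - 3)**2))*10 = (7*(3/2 - 1/2*(-4)*(-19)**2))*10 = (7*(3/2 - 1/2*(-4)*361))*10 = (7*(3/2 + 722))*10 = (7*(1447/2))*10 = (10129/2)*10 = 50645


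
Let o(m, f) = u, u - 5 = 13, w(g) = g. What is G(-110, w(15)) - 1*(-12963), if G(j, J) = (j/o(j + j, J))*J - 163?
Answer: 38125/3 ≈ 12708.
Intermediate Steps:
u = 18 (u = 5 + 13 = 18)
o(m, f) = 18
G(j, J) = -163 + J*j/18 (G(j, J) = (j/18)*J - 163 = J*j/18 - 163 = -163 + J*j/18)
G(-110, w(15)) - 1*(-12963) = (-163 + (1/18)*15*(-110)) - 1*(-12963) = (-163 - 275/3) + 12963 = -764/3 + 12963 = 38125/3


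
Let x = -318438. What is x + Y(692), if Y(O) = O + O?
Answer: -317054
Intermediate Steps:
Y(O) = 2*O
x + Y(692) = -318438 + 2*692 = -318438 + 1384 = -317054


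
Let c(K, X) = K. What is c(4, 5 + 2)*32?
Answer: 128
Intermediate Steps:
c(4, 5 + 2)*32 = 4*32 = 128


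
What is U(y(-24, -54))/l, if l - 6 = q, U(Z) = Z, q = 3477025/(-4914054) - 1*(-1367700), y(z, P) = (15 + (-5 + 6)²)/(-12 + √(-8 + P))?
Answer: -471749184/692260699299197 - 39312432*I*√62/692260699299197 ≈ -6.8146e-7 - 4.4715e-7*I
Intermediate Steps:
y(z, P) = 16/(-12 + √(-8 + P)) (y(z, P) = (15 + 1²)/(-12 + √(-8 + P)) = (15 + 1)/(-12 + √(-8 + P)) = 16/(-12 + √(-8 + P)))
q = 6720948178775/4914054 (q = 3477025*(-1/4914054) + 1367700 = -3477025/4914054 + 1367700 = 6720948178775/4914054 ≈ 1.3677e+6)
l = 6720977663099/4914054 (l = 6 + 6720948178775/4914054 = 6720977663099/4914054 ≈ 1.3677e+6)
U(y(-24, -54))/l = (16/(-12 + √(-8 - 54)))/(6720977663099/4914054) = (16/(-12 + √(-62)))*(4914054/6720977663099) = (16/(-12 + I*√62))*(4914054/6720977663099) = 78624864/(6720977663099*(-12 + I*√62))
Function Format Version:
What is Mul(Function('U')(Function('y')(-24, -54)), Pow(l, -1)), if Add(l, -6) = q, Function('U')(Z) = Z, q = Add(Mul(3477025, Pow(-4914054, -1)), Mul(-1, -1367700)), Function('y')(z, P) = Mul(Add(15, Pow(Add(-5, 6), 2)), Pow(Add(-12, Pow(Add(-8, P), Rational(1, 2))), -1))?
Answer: Add(Rational(-471749184, 692260699299197), Mul(Rational(-39312432, 692260699299197), I, Pow(62, Rational(1, 2)))) ≈ Add(-6.8146e-7, Mul(-4.4715e-7, I))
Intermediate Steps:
Function('y')(z, P) = Mul(16, Pow(Add(-12, Pow(Add(-8, P), Rational(1, 2))), -1)) (Function('y')(z, P) = Mul(Add(15, Pow(1, 2)), Pow(Add(-12, Pow(Add(-8, P), Rational(1, 2))), -1)) = Mul(Add(15, 1), Pow(Add(-12, Pow(Add(-8, P), Rational(1, 2))), -1)) = Mul(16, Pow(Add(-12, Pow(Add(-8, P), Rational(1, 2))), -1)))
q = Rational(6720948178775, 4914054) (q = Add(Mul(3477025, Rational(-1, 4914054)), 1367700) = Add(Rational(-3477025, 4914054), 1367700) = Rational(6720948178775, 4914054) ≈ 1.3677e+6)
l = Rational(6720977663099, 4914054) (l = Add(6, Rational(6720948178775, 4914054)) = Rational(6720977663099, 4914054) ≈ 1.3677e+6)
Mul(Function('U')(Function('y')(-24, -54)), Pow(l, -1)) = Mul(Mul(16, Pow(Add(-12, Pow(Add(-8, -54), Rational(1, 2))), -1)), Pow(Rational(6720977663099, 4914054), -1)) = Mul(Mul(16, Pow(Add(-12, Pow(-62, Rational(1, 2))), -1)), Rational(4914054, 6720977663099)) = Mul(Mul(16, Pow(Add(-12, Mul(I, Pow(62, Rational(1, 2)))), -1)), Rational(4914054, 6720977663099)) = Mul(Rational(78624864, 6720977663099), Pow(Add(-12, Mul(I, Pow(62, Rational(1, 2)))), -1))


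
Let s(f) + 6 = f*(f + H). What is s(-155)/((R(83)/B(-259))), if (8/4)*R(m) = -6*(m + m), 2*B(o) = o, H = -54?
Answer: 8388751/996 ≈ 8422.4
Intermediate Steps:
B(o) = o/2
R(m) = -6*m (R(m) = (-6*(m + m))/2 = (-12*m)/2 = -6*m)
s(f) = -6 + f*(-54 + f) (s(f) = -6 + f*(f - 54) = -6 + f*(-54 + f))
s(-155)/((R(83)/B(-259))) = (-6 + (-155)² - 54*(-155))/(((-6*83)/(((½)*(-259))))) = (-6 + 24025 + 8370)/((-498/(-259/2))) = 32389/((-498*(-2/259))) = 32389/(996/259) = 32389*(259/996) = 8388751/996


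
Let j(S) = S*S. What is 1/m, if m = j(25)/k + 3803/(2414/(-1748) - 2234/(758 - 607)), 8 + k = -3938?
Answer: -8423814258/1981820276537 ≈ -0.0042505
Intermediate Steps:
k = -3946 (k = -8 - 3938 = -3946)
j(S) = S**2
m = -1981820276537/8423814258 (m = 25**2/(-3946) + 3803/(2414/(-1748) - 2234/(758 - 607)) = 625*(-1/3946) + 3803/(2414*(-1/1748) - 2234/151) = -625/3946 + 3803/(-1207/874 - 2234*1/151) = -625/3946 + 3803/(-1207/874 - 2234/151) = -625/3946 + 3803/(-2134773/131974) = -625/3946 + 3803*(-131974/2134773) = -625/3946 - 501897122/2134773 = -1981820276537/8423814258 ≈ -235.26)
1/m = 1/(-1981820276537/8423814258) = -8423814258/1981820276537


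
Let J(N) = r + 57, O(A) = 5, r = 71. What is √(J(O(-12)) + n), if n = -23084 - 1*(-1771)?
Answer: I*√21185 ≈ 145.55*I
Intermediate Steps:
n = -21313 (n = -23084 + 1771 = -21313)
J(N) = 128 (J(N) = 71 + 57 = 128)
√(J(O(-12)) + n) = √(128 - 21313) = √(-21185) = I*√21185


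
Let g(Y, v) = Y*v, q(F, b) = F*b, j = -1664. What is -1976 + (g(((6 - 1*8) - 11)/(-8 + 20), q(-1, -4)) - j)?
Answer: -949/3 ≈ -316.33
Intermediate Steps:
-1976 + (g(((6 - 1*8) - 11)/(-8 + 20), q(-1, -4)) - j) = -1976 + ((((6 - 1*8) - 11)/(-8 + 20))*(-1*(-4)) - 1*(-1664)) = -1976 + ((((6 - 8) - 11)/12)*4 + 1664) = -1976 + (((-2 - 11)*(1/12))*4 + 1664) = -1976 + (-13*1/12*4 + 1664) = -1976 + (-13/12*4 + 1664) = -1976 + (-13/3 + 1664) = -1976 + 4979/3 = -949/3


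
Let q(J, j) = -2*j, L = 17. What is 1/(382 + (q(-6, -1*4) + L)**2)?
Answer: 1/1007 ≈ 0.00099305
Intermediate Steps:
1/(382 + (q(-6, -1*4) + L)**2) = 1/(382 + (-(-2)*4 + 17)**2) = 1/(382 + (-2*(-4) + 17)**2) = 1/(382 + (8 + 17)**2) = 1/(382 + 25**2) = 1/(382 + 625) = 1/1007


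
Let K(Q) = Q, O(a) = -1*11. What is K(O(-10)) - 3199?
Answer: -3210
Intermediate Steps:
O(a) = -11
K(O(-10)) - 3199 = -11 - 3199 = -3210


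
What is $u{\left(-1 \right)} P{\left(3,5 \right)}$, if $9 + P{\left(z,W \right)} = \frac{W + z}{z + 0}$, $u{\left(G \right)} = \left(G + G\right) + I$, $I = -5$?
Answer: $\frac{133}{3} \approx 44.333$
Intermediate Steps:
$u{\left(G \right)} = -5 + 2 G$ ($u{\left(G \right)} = \left(G + G\right) - 5 = 2 G - 5 = -5 + 2 G$)
$P{\left(z,W \right)} = -9 + \frac{W + z}{z}$ ($P{\left(z,W \right)} = -9 + \frac{W + z}{z + 0} = -9 + \frac{W + z}{z}$)
$u{\left(-1 \right)} P{\left(3,5 \right)} = \left(-5 + 2 \left(-1\right)\right) \left(-8 + \frac{5}{3}\right) = \left(-5 - 2\right) \left(-8 + 5 \cdot \frac{1}{3}\right) = - 7 \left(-8 + \frac{5}{3}\right) = \left(-7\right) \left(- \frac{19}{3}\right) = \frac{133}{3}$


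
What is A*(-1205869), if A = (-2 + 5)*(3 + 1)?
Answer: -14470428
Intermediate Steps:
A = 12 (A = 3*4 = 12)
A*(-1205869) = 12*(-1205869) = -14470428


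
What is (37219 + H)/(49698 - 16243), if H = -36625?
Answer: 594/33455 ≈ 0.017755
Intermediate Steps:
(37219 + H)/(49698 - 16243) = (37219 - 36625)/(49698 - 16243) = 594/33455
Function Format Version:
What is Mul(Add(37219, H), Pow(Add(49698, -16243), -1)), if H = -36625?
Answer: Rational(594, 33455) ≈ 0.017755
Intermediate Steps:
Mul(Add(37219, H), Pow(Add(49698, -16243), -1)) = Mul(Add(37219, -36625), Pow(Add(49698, -16243), -1)) = Mul(594, Pow(33455, -1)) = Mul(594, Rational(1, 33455)) = Rational(594, 33455)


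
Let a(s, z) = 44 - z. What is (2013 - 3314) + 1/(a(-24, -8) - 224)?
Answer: -223773/172 ≈ -1301.0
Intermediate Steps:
(2013 - 3314) + 1/(a(-24, -8) - 224) = (2013 - 3314) + 1/((44 - 1*(-8)) - 224) = -1301 + 1/((44 + 8) - 224) = -1301 + 1/(52 - 224) = -1301 + 1/(-172) = -1301 - 1/172 = -223773/172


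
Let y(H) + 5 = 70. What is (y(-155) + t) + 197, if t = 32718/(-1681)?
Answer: 9944/41 ≈ 242.54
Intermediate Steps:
y(H) = 65 (y(H) = -5 + 70 = 65)
t = -798/41 (t = 32718*(-1/1681) = -798/41 ≈ -19.463)
(y(-155) + t) + 197 = (65 - 798/41) + 197 = 1867/41 + 197 = 9944/41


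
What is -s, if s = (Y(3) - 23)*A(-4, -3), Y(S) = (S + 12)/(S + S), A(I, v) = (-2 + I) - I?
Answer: -41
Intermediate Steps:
A(I, v) = -2
Y(S) = (12 + S)/(2*S) (Y(S) = (12 + S)/((2*S)) = (12 + S)*(1/(2*S)) = (12 + S)/(2*S))
s = 41 (s = ((½)*(12 + 3)/3 - 23)*(-2) = ((½)*(⅓)*15 - 23)*(-2) = (5/2 - 23)*(-2) = -41/2*(-2) = 41)
-s = -1*41 = -41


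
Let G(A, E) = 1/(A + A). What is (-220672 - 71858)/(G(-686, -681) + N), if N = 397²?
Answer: -133783720/72079849 ≈ -1.8560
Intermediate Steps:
G(A, E) = 1/(2*A)
N = 157609
(-220672 - 71858)/(G(-686, -681) + N) = (-220672 - 71858)/((½)/(-686) + 157609) = -292530/((½)*(-1/686) + 157609) = -292530/(-1/1372 + 157609) = -292530/216239547/1372 = -292530*1372/216239547 = -133783720/72079849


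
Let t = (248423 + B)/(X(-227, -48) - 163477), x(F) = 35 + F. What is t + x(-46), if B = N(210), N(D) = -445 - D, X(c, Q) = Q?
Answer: -2046543/163525 ≈ -12.515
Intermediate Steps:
B = -655 (B = -445 - 1*210 = -445 - 210 = -655)
t = -247768/163525 (t = (248423 - 655)/(-48 - 163477) = 247768/(-163525) = 247768*(-1/163525) = -247768/163525 ≈ -1.5152)
t + x(-46) = -247768/163525 + (35 - 46) = -247768/163525 - 11 = -2046543/163525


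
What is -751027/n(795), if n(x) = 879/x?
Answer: -199022155/293 ≈ -6.7926e+5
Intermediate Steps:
-751027/n(795) = -751027/(879/795) = -751027/(879*(1/795)) = -751027/293/265 = -751027*265/293 = -199022155/293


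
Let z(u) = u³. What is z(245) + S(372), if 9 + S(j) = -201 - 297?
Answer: 14705618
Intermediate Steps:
S(j) = -507 (S(j) = -9 + (-201 - 297) = -9 - 498 = -507)
z(245) + S(372) = 245³ - 507 = 14706125 - 507 = 14705618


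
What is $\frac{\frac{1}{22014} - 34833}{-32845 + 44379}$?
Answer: $- \frac{766813661}{253909476} \approx -3.02$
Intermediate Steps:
$\frac{\frac{1}{22014} - 34833}{-32845 + 44379} = \frac{\frac{1}{22014} - 34833}{11534} = \left(- \frac{766813661}{22014}\right) \frac{1}{11534} = - \frac{766813661}{253909476}$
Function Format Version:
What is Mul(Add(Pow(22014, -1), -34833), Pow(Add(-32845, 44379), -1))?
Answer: Rational(-766813661, 253909476) ≈ -3.0200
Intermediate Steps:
Mul(Add(Pow(22014, -1), -34833), Pow(Add(-32845, 44379), -1)) = Mul(Add(Rational(1, 22014), -34833), Pow(11534, -1)) = Mul(Rational(-766813661, 22014), Rational(1, 11534)) = Rational(-766813661, 253909476)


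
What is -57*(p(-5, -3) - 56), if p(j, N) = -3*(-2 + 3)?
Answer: 3363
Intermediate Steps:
p(j, N) = -3 (p(j, N) = -3*1 = -3)
-57*(p(-5, -3) - 56) = -57*(-3 - 56) = -57*(-59) = 3363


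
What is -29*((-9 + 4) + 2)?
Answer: 87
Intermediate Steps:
-29*((-9 + 4) + 2) = -29*(-5 + 2) = -29*(-3) = 87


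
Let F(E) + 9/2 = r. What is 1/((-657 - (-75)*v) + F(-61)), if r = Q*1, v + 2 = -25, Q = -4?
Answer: -2/5381 ≈ -0.00037168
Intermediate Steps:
v = -27 (v = -2 - 25 = -27)
r = -4 (r = -4*1 = -4)
F(E) = -17/2 (F(E) = -9/2 - 4 = -17/2)
1/((-657 - (-75)*v) + F(-61)) = 1/((-657 - (-75)*(-27)) - 17/2) = 1/((-657 - 1*2025) - 17/2) = 1/((-657 - 2025) - 17/2) = 1/(-2682 - 17/2) = 1/(-5381/2) = -2/5381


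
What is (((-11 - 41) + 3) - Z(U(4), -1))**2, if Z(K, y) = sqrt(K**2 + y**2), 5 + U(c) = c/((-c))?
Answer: (49 + sqrt(37))**2 ≈ 3034.1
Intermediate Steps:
U(c) = -6 (U(c) = -5 + c/((-c)) = -5 + c*(-1/c) = -5 - 1 = -6)
(((-11 - 41) + 3) - Z(U(4), -1))**2 = (((-11 - 41) + 3) - sqrt((-6)**2 + (-1)**2))**2 = ((-52 + 3) - sqrt(36 + 1))**2 = (-49 - sqrt(37))**2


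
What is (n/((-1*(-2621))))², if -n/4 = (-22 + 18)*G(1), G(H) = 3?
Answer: 2304/6869641 ≈ 0.00033539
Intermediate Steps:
n = 48 (n = -4*(-22 + 18)*3 = -(-16)*3 = -4*(-12) = 48)
(n/((-1*(-2621))))² = (48/((-1*(-2621))))² = (48/2621)² = 2304/6869641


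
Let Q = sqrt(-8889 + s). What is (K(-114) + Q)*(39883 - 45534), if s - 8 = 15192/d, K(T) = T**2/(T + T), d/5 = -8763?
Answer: 322107 - 5651*I*sqrt(1894444767745)/14605 ≈ 3.2211e+5 - 5.3256e+5*I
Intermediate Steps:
d = -43815 (d = 5*(-8763) = -43815)
K(T) = T/2 (K(T) = T**2/((2*T)) = (1/(2*T))*T**2 = T/2)
s = 111776/14605 (s = 8 + 15192/(-43815) = 8 + 15192*(-1/43815) = 8 - 5064/14605 = 111776/14605 ≈ 7.6533)
Q = I*sqrt(1894444767745)/14605 (Q = sqrt(-8889 + 111776/14605) = sqrt(-129712069/14605) = I*sqrt(1894444767745)/14605 ≈ 94.241*I)
(K(-114) + Q)*(39883 - 45534) = ((1/2)*(-114) + I*sqrt(1894444767745)/14605)*(39883 - 45534) = (-57 + I*sqrt(1894444767745)/14605)*(-5651) = 322107 - 5651*I*sqrt(1894444767745)/14605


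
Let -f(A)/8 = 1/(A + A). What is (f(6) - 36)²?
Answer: 12100/9 ≈ 1344.4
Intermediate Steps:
f(A) = -4/A (f(A) = -8/(A + A) = -8*1/(2*A) = -4/A)
(f(6) - 36)² = (-4/6 - 36)² = (-4*⅙ - 36)² = (-⅔ - 36)² = (-110/3)² = 12100/9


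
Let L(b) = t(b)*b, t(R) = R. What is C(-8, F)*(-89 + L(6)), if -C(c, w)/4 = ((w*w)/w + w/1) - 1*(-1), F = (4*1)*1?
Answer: 1908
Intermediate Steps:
L(b) = b**2 (L(b) = b*b = b**2)
F = 4 (F = 4*1 = 4)
C(c, w) = -4 - 8*w (C(c, w) = -4*(((w*w)/w + w/1) - 1*(-1)) = -4*((w**2/w + w*1) + 1) = -4*((w + w) + 1) = -4*(2*w + 1) = -4*(1 + 2*w) = -4 - 8*w)
C(-8, F)*(-89 + L(6)) = (-4 - 8*4)*(-89 + 6**2) = (-4 - 32)*(-89 + 36) = -36*(-53) = 1908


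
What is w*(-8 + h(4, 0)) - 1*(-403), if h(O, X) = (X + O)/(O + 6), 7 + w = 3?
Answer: 2167/5 ≈ 433.40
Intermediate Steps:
w = -4 (w = -7 + 3 = -4)
h(O, X) = (O + X)/(6 + O)
w*(-8 + h(4, 0)) - 1*(-403) = -4*(-8 + (4 + 0)/(6 + 4)) - 1*(-403) = -4*(-8 + 4/10) + 403 = -4*(-8 + (⅒)*4) + 403 = -4*(-8 + ⅖) + 403 = -4*(-38/5) + 403 = 152/5 + 403 = 2167/5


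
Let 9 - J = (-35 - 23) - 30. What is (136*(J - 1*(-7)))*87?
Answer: 1230528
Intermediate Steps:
J = 97 (J = 9 - ((-35 - 23) - 30) = 9 - (-58 - 30) = 9 - 1*(-88) = 9 + 88 = 97)
(136*(J - 1*(-7)))*87 = (136*(97 - 1*(-7)))*87 = (136*(97 + 7))*87 = (136*104)*87 = 14144*87 = 1230528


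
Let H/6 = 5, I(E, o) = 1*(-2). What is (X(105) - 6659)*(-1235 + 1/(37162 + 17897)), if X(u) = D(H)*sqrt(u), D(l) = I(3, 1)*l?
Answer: 452797776376/55059 + 1359957280*sqrt(105)/18353 ≈ 8.9832e+6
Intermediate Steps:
I(E, o) = -2
H = 30 (H = 6*5 = 30)
D(l) = -2*l
X(u) = -60*sqrt(u) (X(u) = (-2*30)*sqrt(u) = -60*sqrt(u))
(X(105) - 6659)*(-1235 + 1/(37162 + 17897)) = (-60*sqrt(105) - 6659)*(-1235 + 1/(37162 + 17897)) = (-6659 - 60*sqrt(105))*(-1235 + 1/55059) = (-6659 - 60*sqrt(105))*(-67997864/55059) = 452797776376/55059 + 1359957280*sqrt(105)/18353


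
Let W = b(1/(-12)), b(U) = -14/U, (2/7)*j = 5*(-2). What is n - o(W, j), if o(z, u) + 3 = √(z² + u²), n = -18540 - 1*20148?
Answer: -38685 - 7*√601 ≈ -38857.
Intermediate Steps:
j = -35 (j = 7*(5*(-2))/2 = (7/2)*(-10) = -35)
W = 168 (W = -14/(1/(-12)) = -14/(-1/12) = -14*(-12) = 168)
n = -38688 (n = -18540 - 20148 = -38688)
o(z, u) = -3 + √(u² + z²) (o(z, u) = -3 + √(z² + u²) = -3 + √(u² + z²))
n - o(W, j) = -38688 - (-3 + √((-35)² + 168²)) = -38688 - (-3 + √(1225 + 28224)) = -38688 - (-3 + √29449) = -38688 - (-3 + 7*√601) = -38688 + (3 - 7*√601) = -38685 - 7*√601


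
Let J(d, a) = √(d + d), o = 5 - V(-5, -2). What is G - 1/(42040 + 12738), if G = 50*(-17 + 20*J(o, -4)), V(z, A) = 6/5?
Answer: -46561301/54778 + 200*√190 ≈ 1906.8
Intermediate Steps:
V(z, A) = 6/5 (V(z, A) = 6*(⅕) = 6/5)
o = 19/5 (o = 5 - 1*6/5 = 5 - 6/5 = 19/5 ≈ 3.8000)
J(d, a) = √2*√d (J(d, a) = √(2*d) = √2*√d)
G = -850 + 200*√190 (G = 50*(-17 + 20*(√2*√(19/5))) = 50*(-17 + 20*(√2*(√95/5))) = 50*(-17 + 20*(√190/5)) = 50*(-17 + 4*√190) = -850 + 200*√190 ≈ 1906.8)
G - 1/(42040 + 12738) = (-850 + 200*√190) - 1/(42040 + 12738) = (-850 + 200*√190) - 1/54778 = -46561301/54778 + 200*√190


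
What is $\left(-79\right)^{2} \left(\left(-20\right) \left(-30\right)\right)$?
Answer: $3744600$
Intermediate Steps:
$\left(-79\right)^{2} \left(\left(-20\right) \left(-30\right)\right) = 6241 \cdot 600 = 3744600$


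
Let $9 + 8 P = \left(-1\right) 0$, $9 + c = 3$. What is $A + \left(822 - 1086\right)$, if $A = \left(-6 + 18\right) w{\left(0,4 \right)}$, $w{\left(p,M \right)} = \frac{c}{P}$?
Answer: $-200$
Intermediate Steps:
$c = -6$ ($c = -9 + 3 = -6$)
$P = - \frac{9}{8}$ ($P = - \frac{9}{8} + \frac{\left(-1\right) 0}{8} = - \frac{9}{8} + \frac{1}{8} \cdot 0 = - \frac{9}{8} + 0 = - \frac{9}{8} \approx -1.125$)
$w{\left(p,M \right)} = \frac{16}{3}$ ($w{\left(p,M \right)} = - \frac{6}{- \frac{9}{8}} = \left(-6\right) \left(- \frac{8}{9}\right) = \frac{16}{3}$)
$A = 64$ ($A = \left(-6 + 18\right) \frac{16}{3} = 12 \cdot \frac{16}{3} = 64$)
$A + \left(822 - 1086\right) = 64 + \left(822 - 1086\right) = 64 - 264 = -200$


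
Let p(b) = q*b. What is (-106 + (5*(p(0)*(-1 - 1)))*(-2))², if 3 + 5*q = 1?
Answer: 11236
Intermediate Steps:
q = -⅖ (q = -⅗ + (⅕)*1 = -⅗ + ⅕ = -⅖ ≈ -0.40000)
p(b) = -2*b/5
(-106 + (5*(p(0)*(-1 - 1)))*(-2))² = (-106 + (5*((-⅖*0)*(-1 - 1)))*(-2))² = (-106 + (5*(0*(-2)))*(-2))² = (-106 + (5*0)*(-2))² = (-106 + 0*(-2))² = (-106 + 0)² = (-106)² = 11236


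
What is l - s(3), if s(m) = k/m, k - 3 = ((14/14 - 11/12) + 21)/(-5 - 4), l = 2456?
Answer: 795673/324 ≈ 2455.8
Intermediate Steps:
k = 71/108 (k = 3 + ((14/14 - 11/12) + 21)/(-5 - 4) = 3 + ((14*(1/14) - 11*1/12) + 21)/(-9) = 3 + ((1 - 11/12) + 21)*(-1/9) = 3 + (1/12 + 21)*(-1/9) = 3 + (253/12)*(-1/9) = 3 - 253/108 = 71/108 ≈ 0.65741)
s(m) = 71/(108*m)
l - s(3) = 2456 - 71/(108*3) = 2456 - 1*71/324 = 2456 - 71/324 = 795673/324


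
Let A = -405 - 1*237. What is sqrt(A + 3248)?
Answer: sqrt(2606) ≈ 51.049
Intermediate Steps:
A = -642 (A = -405 - 237 = -642)
sqrt(A + 3248) = sqrt(-642 + 3248) = sqrt(2606)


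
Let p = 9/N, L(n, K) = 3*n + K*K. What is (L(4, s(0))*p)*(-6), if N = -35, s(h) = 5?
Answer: 1998/35 ≈ 57.086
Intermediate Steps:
L(n, K) = K² + 3*n (L(n, K) = 3*n + K² = K² + 3*n)
p = -9/35 (p = 9/(-35) = 9*(-1/35) = -9/35 ≈ -0.25714)
(L(4, s(0))*p)*(-6) = ((5² + 3*4)*(-9/35))*(-6) = ((25 + 12)*(-9/35))*(-6) = (37*(-9/35))*(-6) = -333/35*(-6) = 1998/35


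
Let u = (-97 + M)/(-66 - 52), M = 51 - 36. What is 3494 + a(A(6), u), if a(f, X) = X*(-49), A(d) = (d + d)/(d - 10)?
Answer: 204137/59 ≈ 3459.9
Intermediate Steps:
A(d) = 2*d/(-10 + d) (A(d) = (2*d)/(-10 + d) = 2*d/(-10 + d))
M = 15
u = 41/59 (u = (-97 + 15)/(-66 - 52) = -82/(-118) = -82*(-1/118) = 41/59 ≈ 0.69491)
a(f, X) = -49*X
3494 + a(A(6), u) = 3494 - 49*41/59 = 3494 - 2009/59 = 204137/59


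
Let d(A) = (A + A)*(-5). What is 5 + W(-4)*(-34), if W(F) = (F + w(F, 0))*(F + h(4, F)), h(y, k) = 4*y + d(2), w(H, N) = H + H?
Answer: -3259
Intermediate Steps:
w(H, N) = 2*H
d(A) = -10*A (d(A) = (2*A)*(-5) = -10*A)
h(y, k) = -20 + 4*y (h(y, k) = 4*y - 10*2 = 4*y - 20 = -20 + 4*y)
W(F) = 3*F*(-4 + F) (W(F) = (F + 2*F)*(F + (-20 + 4*4)) = (3*F)*(F + (-20 + 16)) = (3*F)*(F - 4) = (3*F)*(-4 + F) = 3*F*(-4 + F))
5 + W(-4)*(-34) = 5 + (3*(-4)*(-4 - 4))*(-34) = 5 + (3*(-4)*(-8))*(-34) = 5 + 96*(-34) = 5 - 3264 = -3259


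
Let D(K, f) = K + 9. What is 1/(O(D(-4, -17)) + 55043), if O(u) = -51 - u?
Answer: 1/54987 ≈ 1.8186e-5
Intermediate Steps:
D(K, f) = 9 + K
1/(O(D(-4, -17)) + 55043) = 1/((-51 - (9 - 4)) + 55043) = 1/((-51 - 1*5) + 55043) = 1/((-51 - 5) + 55043) = 1/(-56 + 55043) = 1/54987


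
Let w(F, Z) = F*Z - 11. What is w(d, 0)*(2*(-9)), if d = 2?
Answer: 198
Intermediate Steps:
w(F, Z) = -11 + F*Z
w(d, 0)*(2*(-9)) = (-11 + 2*0)*(2*(-9)) = (-11 + 0)*(-18) = -11*(-18) = 198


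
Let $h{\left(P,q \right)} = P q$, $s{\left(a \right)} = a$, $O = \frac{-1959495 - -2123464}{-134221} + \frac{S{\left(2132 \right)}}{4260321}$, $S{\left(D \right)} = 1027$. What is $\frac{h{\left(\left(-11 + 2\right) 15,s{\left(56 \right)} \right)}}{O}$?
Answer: $\frac{166268983067460}{26862412657} \approx 6189.6$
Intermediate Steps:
$O = - \frac{53724825314}{43986503457}$ ($O = \frac{-1959495 - -2123464}{-134221} + \frac{1027}{4260321} = \left(-1959495 + 2123464\right) \left(- \frac{1}{134221}\right) + 1027 \cdot \frac{1}{4260321} = 163969 \left(- \frac{1}{134221}\right) + \frac{79}{327717} = - \frac{163969}{134221} + \frac{79}{327717} = - \frac{53724825314}{43986503457} \approx -1.2214$)
$\frac{h{\left(\left(-11 + 2\right) 15,s{\left(56 \right)} \right)}}{O} = \frac{\left(-11 + 2\right) 15 \cdot 56}{- \frac{53724825314}{43986503457}} = \left(-9\right) 15 \cdot 56 \left(- \frac{43986503457}{53724825314}\right) = \left(-135\right) 56 \left(- \frac{43986503457}{53724825314}\right) = \left(-7560\right) \left(- \frac{43986503457}{53724825314}\right) = \frac{166268983067460}{26862412657}$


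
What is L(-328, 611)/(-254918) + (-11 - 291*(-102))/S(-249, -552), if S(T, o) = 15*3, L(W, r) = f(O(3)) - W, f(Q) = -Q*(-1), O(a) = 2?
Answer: 3781828564/5735655 ≈ 659.35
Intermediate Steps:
f(Q) = Q
L(W, r) = 2 - W
S(T, o) = 45
L(-328, 611)/(-254918) + (-11 - 291*(-102))/S(-249, -552) = (2 - 1*(-328))/(-254918) + (-11 - 291*(-102))/45 = (2 + 328)*(-1/254918) + (-11 + 29682)*(1/45) = 330*(-1/254918) + 29671*(1/45) = -165/127459 + 29671/45 = 3781828564/5735655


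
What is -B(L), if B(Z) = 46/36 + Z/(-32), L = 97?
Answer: 505/288 ≈ 1.7535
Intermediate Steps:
B(Z) = 23/18 - Z/32 (B(Z) = 46*(1/36) + Z*(-1/32) = 23/18 - Z/32)
-B(L) = -(23/18 - 1/32*97) = -(23/18 - 97/32) = -1*(-505/288) = 505/288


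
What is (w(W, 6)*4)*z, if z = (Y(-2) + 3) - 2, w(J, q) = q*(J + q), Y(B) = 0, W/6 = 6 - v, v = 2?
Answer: 720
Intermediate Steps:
W = 24 (W = 6*(6 - 1*2) = 6*(6 - 2) = 6*4 = 24)
z = 1 (z = (0 + 3) - 2 = 3 - 2 = 1)
(w(W, 6)*4)*z = ((6*(24 + 6))*4)*1 = ((6*30)*4)*1 = (180*4)*1 = 720*1 = 720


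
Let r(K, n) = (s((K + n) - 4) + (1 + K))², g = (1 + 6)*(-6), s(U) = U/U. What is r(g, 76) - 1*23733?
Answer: -22133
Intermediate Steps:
s(U) = 1
g = -42 (g = 7*(-6) = -42)
r(K, n) = (2 + K)² (r(K, n) = (1 + (1 + K))² = (2 + K)²)
r(g, 76) - 1*23733 = (2 - 42)² - 1*23733 = (-40)² - 23733 = 1600 - 23733 = -22133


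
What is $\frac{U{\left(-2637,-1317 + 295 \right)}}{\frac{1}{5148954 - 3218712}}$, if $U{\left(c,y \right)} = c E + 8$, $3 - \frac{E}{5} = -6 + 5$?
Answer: $-101785521144$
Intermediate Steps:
$E = 20$ ($E = 15 - 5 \left(-6 + 5\right) = 15 - -5 = 15 + 5 = 20$)
$U{\left(c,y \right)} = 8 + 20 c$ ($U{\left(c,y \right)} = c 20 + 8 = 20 c + 8 = 8 + 20 c$)
$\frac{U{\left(-2637,-1317 + 295 \right)}}{\frac{1}{5148954 - 3218712}} = \frac{8 + 20 \left(-2637\right)}{\frac{1}{5148954 - 3218712}} = \frac{8 - 52740}{\frac{1}{1930242}} = - 52732 \frac{1}{\frac{1}{1930242}} = \left(-52732\right) 1930242 = -101785521144$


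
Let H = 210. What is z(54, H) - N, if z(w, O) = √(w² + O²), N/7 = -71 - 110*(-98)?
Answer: -74963 + 6*√1306 ≈ -74746.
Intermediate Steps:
N = 74963 (N = 7*(-71 - 110*(-98)) = 7*(-71 + 10780) = 7*10709 = 74963)
z(w, O) = √(O² + w²)
z(54, H) - N = √(210² + 54²) - 1*74963 = √(44100 + 2916) - 74963 = √47016 - 74963 = 6*√1306 - 74963 = -74963 + 6*√1306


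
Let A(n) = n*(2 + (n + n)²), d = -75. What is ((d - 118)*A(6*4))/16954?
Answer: -5340696/8477 ≈ -630.02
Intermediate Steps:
A(n) = n*(2 + 4*n²) (A(n) = n*(2 + (2*n)²) = n*(2 + 4*n²))
((d - 118)*A(6*4))/16954 = ((-75 - 118)*(2*(6*4) + 4*(6*4)³))/16954 = -193*(2*24 + 4*24³)*(1/16954) = -193*(48 + 4*13824)*(1/16954) = -193*(48 + 55296)*(1/16954) = -193*55344*(1/16954) = -10681392*1/16954 = -5340696/8477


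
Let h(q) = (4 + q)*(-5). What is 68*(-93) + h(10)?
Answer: -6394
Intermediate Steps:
h(q) = -20 - 5*q
68*(-93) + h(10) = 68*(-93) + (-20 - 5*10) = -6324 + (-20 - 50) = -6324 - 70 = -6394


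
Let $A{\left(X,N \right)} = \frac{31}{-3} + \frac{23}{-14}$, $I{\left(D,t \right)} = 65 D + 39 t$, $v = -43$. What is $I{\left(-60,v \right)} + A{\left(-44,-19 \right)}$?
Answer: $- \frac{234737}{42} \approx -5589.0$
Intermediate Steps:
$I{\left(D,t \right)} = 39 t + 65 D$
$A{\left(X,N \right)} = - \frac{503}{42}$ ($A{\left(X,N \right)} = 31 \left(- \frac{1}{3}\right) + 23 \left(- \frac{1}{14}\right) = - \frac{31}{3} - \frac{23}{14} = - \frac{503}{42}$)
$I{\left(-60,v \right)} + A{\left(-44,-19 \right)} = \left(39 \left(-43\right) + 65 \left(-60\right)\right) - \frac{503}{42} = \left(-1677 - 3900\right) - \frac{503}{42} = -5577 - \frac{503}{42} = - \frac{234737}{42}$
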